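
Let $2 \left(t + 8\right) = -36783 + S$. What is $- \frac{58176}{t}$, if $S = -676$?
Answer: $\frac{116352}{37475} \approx 3.1048$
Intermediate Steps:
$t = - \frac{37475}{2}$ ($t = -8 + \frac{-36783 - 676}{2} = -8 + \frac{1}{2} \left(-37459\right) = -8 - \frac{37459}{2} = - \frac{37475}{2} \approx -18738.0$)
$- \frac{58176}{t} = - \frac{58176}{- \frac{37475}{2}} = \left(-58176\right) \left(- \frac{2}{37475}\right) = \frac{116352}{37475}$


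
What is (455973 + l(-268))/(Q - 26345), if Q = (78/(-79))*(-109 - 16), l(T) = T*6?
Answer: -7178967/414301 ≈ -17.328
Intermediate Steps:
l(T) = 6*T
Q = 9750/79 (Q = (78*(-1/79))*(-125) = -78/79*(-125) = 9750/79 ≈ 123.42)
(455973 + l(-268))/(Q - 26345) = (455973 + 6*(-268))/(9750/79 - 26345) = (455973 - 1608)/(-2071505/79) = 454365*(-79/2071505) = -7178967/414301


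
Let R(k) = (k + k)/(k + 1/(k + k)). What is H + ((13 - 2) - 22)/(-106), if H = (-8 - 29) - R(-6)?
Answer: -300767/7738 ≈ -38.869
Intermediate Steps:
R(k) = 2*k/(k + 1/(2*k)) (R(k) = (2*k)/(k + 1/(2*k)) = 2*k/(k + 1/(2*k)))
H = -2845/73 (H = (-8 - 29) - 4*(-6)²/(1 + 2*(-6)²) = -37 - 4*36/(1 + 2*36) = -37 - 4*36/(1 + 72) = -37 - 4*36/73 = -37 - 1*144/73 = -37 - 144/73 = -2845/73 ≈ -38.973)
H + ((13 - 2) - 22)/(-106) = -2845/73 + ((13 - 2) - 22)/(-106) = -2845/73 + (11 - 22)*(-1/106) = -2845/73 - 11*(-1/106) = -2845/73 + 11/106 = -300767/7738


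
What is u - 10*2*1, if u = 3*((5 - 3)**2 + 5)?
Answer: 7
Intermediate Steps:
u = 27 (u = 3*(2**2 + 5) = 3*(4 + 5) = 3*9 = 27)
u - 10*2*1 = 27 - 10*2*1 = 27 - 20*1 = 27 - 20 = 7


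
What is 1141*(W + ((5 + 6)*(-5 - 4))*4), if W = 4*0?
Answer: -451836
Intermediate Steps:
W = 0
1141*(W + ((5 + 6)*(-5 - 4))*4) = 1141*(0 + ((5 + 6)*(-5 - 4))*4) = 1141*(0 + (11*(-9))*4) = 1141*(0 - 99*4) = 1141*(0 - 396) = 1141*(-396) = -451836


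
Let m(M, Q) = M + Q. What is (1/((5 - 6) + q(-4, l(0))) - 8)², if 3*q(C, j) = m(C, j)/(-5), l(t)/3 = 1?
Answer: 16129/196 ≈ 82.291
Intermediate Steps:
l(t) = 3 (l(t) = 3*1 = 3)
q(C, j) = -C/15 - j/15 (q(C, j) = ((C + j)/(-5))/3 = ((C + j)*(-⅕))/3 = (-C/5 - j/5)/3 = -C/15 - j/15)
(1/((5 - 6) + q(-4, l(0))) - 8)² = (1/((5 - 6) + (-1/15*(-4) - 1/15*3)) - 8)² = (1/(-1 + (4/15 - ⅕)) - 8)² = (1/(-1 + 1/15) - 8)² = (1/(-14/15) - 8)² = (-15/14 - 8)² = (-127/14)² = 16129/196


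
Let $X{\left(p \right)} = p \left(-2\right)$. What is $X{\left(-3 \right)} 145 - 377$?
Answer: $493$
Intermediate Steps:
$X{\left(p \right)} = - 2 p$
$X{\left(-3 \right)} 145 - 377 = \left(-2\right) \left(-3\right) 145 - 377 = 6 \cdot 145 - 377 = 870 - 377 = 493$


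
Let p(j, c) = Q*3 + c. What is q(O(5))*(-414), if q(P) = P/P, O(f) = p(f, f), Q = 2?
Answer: -414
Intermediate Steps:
p(j, c) = 6 + c (p(j, c) = 2*3 + c = 6 + c)
O(f) = 6 + f
q(P) = 1
q(O(5))*(-414) = 1*(-414) = -414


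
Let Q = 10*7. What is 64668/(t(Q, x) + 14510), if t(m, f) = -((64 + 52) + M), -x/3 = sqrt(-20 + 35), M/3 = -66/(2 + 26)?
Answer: 301784/67205 ≈ 4.4905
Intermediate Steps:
M = -99/14 (M = 3*(-66/(2 + 26)) = 3*(-66/28) = 3*(-66*1/28) = 3*(-33/14) = -99/14 ≈ -7.0714)
x = -3*sqrt(15) (x = -3*sqrt(-20 + 35) = -3*sqrt(15) ≈ -11.619)
Q = 70
t(m, f) = -1525/14 (t(m, f) = -((64 + 52) - 99/14) = -(116 - 99/14) = -1*1525/14 = -1525/14)
64668/(t(Q, x) + 14510) = 64668/(-1525/14 + 14510) = 64668/(201615/14) = 64668*(14/201615) = 301784/67205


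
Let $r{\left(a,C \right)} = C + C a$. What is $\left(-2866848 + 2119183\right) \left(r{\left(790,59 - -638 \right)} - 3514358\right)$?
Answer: $2215354572615$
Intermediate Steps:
$\left(-2866848 + 2119183\right) \left(r{\left(790,59 - -638 \right)} - 3514358\right) = \left(-2866848 + 2119183\right) \left(\left(59 - -638\right) \left(1 + 790\right) - 3514358\right) = - 747665 \left(\left(59 + 638\right) 791 - 3514358\right) = - 747665 \left(697 \cdot 791 - 3514358\right) = - 747665 \left(551327 - 3514358\right) = \left(-747665\right) \left(-2963031\right) = 2215354572615$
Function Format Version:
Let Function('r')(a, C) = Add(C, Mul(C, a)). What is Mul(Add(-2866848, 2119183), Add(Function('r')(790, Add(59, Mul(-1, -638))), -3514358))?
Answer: 2215354572615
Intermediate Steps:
Mul(Add(-2866848, 2119183), Add(Function('r')(790, Add(59, Mul(-1, -638))), -3514358)) = Mul(Add(-2866848, 2119183), Add(Mul(Add(59, Mul(-1, -638)), Add(1, 790)), -3514358)) = Mul(-747665, Add(Mul(Add(59, 638), 791), -3514358)) = Mul(-747665, Add(Mul(697, 791), -3514358)) = Mul(-747665, Add(551327, -3514358)) = Mul(-747665, -2963031) = 2215354572615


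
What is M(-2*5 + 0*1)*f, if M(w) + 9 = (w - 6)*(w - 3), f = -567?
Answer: -112833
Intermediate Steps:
M(w) = -9 + (-6 + w)*(-3 + w) (M(w) = -9 + (w - 6)*(w - 3) = -9 + (-6 + w)*(-3 + w))
M(-2*5 + 0*1)*f = (9 + (-2*5 + 0*1)**2 - 9*(-2*5 + 0*1))*(-567) = (9 + (-10 + 0)**2 - 9*(-10 + 0))*(-567) = (9 + (-10)**2 - 9*(-10))*(-567) = (9 + 100 + 90)*(-567) = 199*(-567) = -112833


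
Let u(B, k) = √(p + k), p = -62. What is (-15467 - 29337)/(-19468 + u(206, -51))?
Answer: 872244272/379003137 + 44804*I*√113/379003137 ≈ 2.3014 + 0.0012566*I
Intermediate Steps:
u(B, k) = √(-62 + k)
(-15467 - 29337)/(-19468 + u(206, -51)) = (-15467 - 29337)/(-19468 + √(-62 - 51)) = -44804/(-19468 + √(-113)) = -44804/(-19468 + I*√113)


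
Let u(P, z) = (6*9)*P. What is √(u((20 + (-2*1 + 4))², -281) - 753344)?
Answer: 2*I*√181802 ≈ 852.76*I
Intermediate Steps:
u(P, z) = 54*P
√(u((20 + (-2*1 + 4))², -281) - 753344) = √(54*(20 + (-2*1 + 4))² - 753344) = √(54*(20 + (-2 + 4))² - 753344) = √(54*(20 + 2)² - 753344) = √(54*22² - 753344) = √(54*484 - 753344) = √(26136 - 753344) = √(-727208) = 2*I*√181802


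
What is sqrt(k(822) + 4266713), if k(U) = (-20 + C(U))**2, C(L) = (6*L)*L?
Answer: sqrt(16435601345769) ≈ 4.0541e+6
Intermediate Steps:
C(L) = 6*L**2
k(U) = (-20 + 6*U**2)**2
sqrt(k(822) + 4266713) = sqrt(4*(-10 + 3*822**2)**2 + 4266713) = sqrt(4*(-10 + 3*675684)**2 + 4266713) = sqrt(4*(-10 + 2027052)**2 + 4266713) = sqrt(4*2027042**2 + 4266713) = sqrt(4*4108899269764 + 4266713) = sqrt(16435597079056 + 4266713) = sqrt(16435601345769)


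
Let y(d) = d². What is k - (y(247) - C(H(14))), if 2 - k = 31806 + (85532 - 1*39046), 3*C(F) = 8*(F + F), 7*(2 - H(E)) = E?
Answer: -139299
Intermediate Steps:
H(E) = 2 - E/7
C(F) = 16*F/3 (C(F) = (8*(F + F))/3 = (8*(2*F))/3 = (16*F)/3 = 16*F/3)
k = -78290 (k = 2 - (31806 + (85532 - 1*39046)) = 2 - (31806 + (85532 - 39046)) = 2 - (31806 + 46486) = 2 - 1*78292 = 2 - 78292 = -78290)
k - (y(247) - C(H(14))) = -78290 - (247² - 16*(2 - ⅐*14)/3) = -78290 - (61009 - 16*(2 - 2)/3) = -78290 - (61009 - 16*0/3) = -78290 - (61009 - 1*0) = -78290 - (61009 + 0) = -78290 - 1*61009 = -78290 - 61009 = -139299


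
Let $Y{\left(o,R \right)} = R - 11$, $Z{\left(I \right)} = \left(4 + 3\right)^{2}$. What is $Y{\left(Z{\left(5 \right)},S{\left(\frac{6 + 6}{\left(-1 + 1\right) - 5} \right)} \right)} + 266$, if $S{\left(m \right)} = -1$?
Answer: $254$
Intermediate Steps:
$Z{\left(I \right)} = 49$ ($Z{\left(I \right)} = 7^{2} = 49$)
$Y{\left(o,R \right)} = -11 + R$
$Y{\left(Z{\left(5 \right)},S{\left(\frac{6 + 6}{\left(-1 + 1\right) - 5} \right)} \right)} + 266 = \left(-11 - 1\right) + 266 = -12 + 266 = 254$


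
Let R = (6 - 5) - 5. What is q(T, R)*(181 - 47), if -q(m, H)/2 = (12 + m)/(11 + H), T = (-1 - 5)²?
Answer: -12864/7 ≈ -1837.7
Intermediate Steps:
R = -4 (R = 1 - 5 = -4)
T = 36 (T = (-6)² = 36)
q(m, H) = -2*(12 + m)/(11 + H)
q(T, R)*(181 - 47) = (2*(-12 - 1*36)/(11 - 4))*(181 - 47) = (2*(-12 - 36)/7)*134 = (2*(⅐)*(-48))*134 = -96/7*134 = -12864/7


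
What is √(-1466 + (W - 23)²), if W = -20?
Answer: √383 ≈ 19.570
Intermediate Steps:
√(-1466 + (W - 23)²) = √(-1466 + (-20 - 23)²) = √(-1466 + (-43)²) = √(-1466 + 1849) = √383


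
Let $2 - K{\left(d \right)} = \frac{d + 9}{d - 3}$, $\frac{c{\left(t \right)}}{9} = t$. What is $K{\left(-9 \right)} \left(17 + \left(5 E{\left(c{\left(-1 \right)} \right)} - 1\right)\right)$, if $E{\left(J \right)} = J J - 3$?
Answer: $812$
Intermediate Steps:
$c{\left(t \right)} = 9 t$
$E{\left(J \right)} = -3 + J^{2}$ ($E{\left(J \right)} = J^{2} - 3 = -3 + J^{2}$)
$K{\left(d \right)} = 2 - \frac{9 + d}{-3 + d}$ ($K{\left(d \right)} = 2 - \frac{d + 9}{d - 3} = 2 - \frac{9 + d}{-3 + d}$)
$K{\left(-9 \right)} \left(17 + \left(5 E{\left(c{\left(-1 \right)} \right)} - 1\right)\right) = \frac{-15 - 9}{-3 - 9} \left(17 - \left(1 - 5 \left(-3 + \left(9 \left(-1\right)\right)^{2}\right)\right)\right) = \frac{1}{-12} \left(-24\right) \left(17 - \left(1 - 5 \left(-3 + \left(-9\right)^{2}\right)\right)\right) = \left(- \frac{1}{12}\right) \left(-24\right) \left(17 - \left(1 - 5 \left(-3 + 81\right)\right)\right) = 2 \left(17 + \left(5 \cdot 78 - 1\right)\right) = 2 \left(17 + \left(390 - 1\right)\right) = 2 \left(17 + 389\right) = 2 \cdot 406 = 812$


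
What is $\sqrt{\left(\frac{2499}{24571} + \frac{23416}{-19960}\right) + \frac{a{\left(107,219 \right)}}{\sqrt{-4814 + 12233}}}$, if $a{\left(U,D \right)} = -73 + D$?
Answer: $\frac{\sqrt{-221638794506880396443640 + 4070848974110587303350 \sqrt{7419}}}{454819161255} \approx 0.78968$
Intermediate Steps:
$\sqrt{\left(\frac{2499}{24571} + \frac{23416}{-19960}\right) + \frac{a{\left(107,219 \right)}}{\sqrt{-4814 + 12233}}} = \sqrt{\left(\frac{2499}{24571} + \frac{23416}{-19960}\right) + \frac{-73 + 219}{\sqrt{-4814 + 12233}}} = \sqrt{\left(2499 \cdot \frac{1}{24571} + 23416 \left(- \frac{1}{19960}\right)\right) + \frac{146}{\sqrt{7419}}} = \sqrt{\left(\frac{2499}{24571} - \frac{2927}{2495}\right) + 146 \frac{\sqrt{7419}}{7419}} = \sqrt{- \frac{65684312}{61304645} + \frac{146 \sqrt{7419}}{7419}}$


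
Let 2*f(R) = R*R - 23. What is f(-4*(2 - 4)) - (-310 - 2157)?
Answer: 4975/2 ≈ 2487.5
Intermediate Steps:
f(R) = -23/2 + R**2/2 (f(R) = (R*R - 23)/2 = (R**2 - 23)/2 = (-23 + R**2)/2 = -23/2 + R**2/2)
f(-4*(2 - 4)) - (-310 - 2157) = (-23/2 + (-4*(2 - 4))**2/2) - (-310 - 2157) = (-23/2 + (-4*(-2))**2/2) - 1*(-2467) = (-23/2 + (1/2)*8**2) + 2467 = (-23/2 + (1/2)*64) + 2467 = (-23/2 + 32) + 2467 = 41/2 + 2467 = 4975/2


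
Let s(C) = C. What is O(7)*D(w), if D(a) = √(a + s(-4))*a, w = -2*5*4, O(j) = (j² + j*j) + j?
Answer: -8400*I*√11 ≈ -27860.0*I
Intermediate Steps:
O(j) = j + 2*j² (O(j) = (j² + j²) + j = 2*j² + j = j + 2*j²)
w = -40 (w = -10*4 = -40)
D(a) = a*√(-4 + a) (D(a) = √(a - 4)*a = √(-4 + a)*a = a*√(-4 + a))
O(7)*D(w) = (7*(1 + 2*7))*(-40*√(-4 - 40)) = (7*(1 + 14))*(-80*I*√11) = (7*15)*(-80*I*√11) = 105*(-80*I*√11) = -8400*I*√11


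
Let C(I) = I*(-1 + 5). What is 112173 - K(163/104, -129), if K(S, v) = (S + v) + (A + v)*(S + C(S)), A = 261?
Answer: 11571665/104 ≈ 1.1127e+5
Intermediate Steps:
C(I) = 4*I (C(I) = I*4 = 4*I)
K(S, v) = S + v + 5*S*(261 + v) (K(S, v) = (S + v) + (261 + v)*(S + 4*S) = (S + v) + (261 + v)*(5*S) = (S + v) + 5*S*(261 + v) = S + v + 5*S*(261 + v))
112173 - K(163/104, -129) = 112173 - (-129 + 1306*(163/104) + 5*(163/104)*(-129)) = 112173 - (-129 + 106439/52 - 105135/104) = 112173 - 1*94327/104 = 112173 - 94327/104 = 11571665/104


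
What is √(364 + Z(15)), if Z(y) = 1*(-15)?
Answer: √349 ≈ 18.682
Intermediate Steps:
Z(y) = -15
√(364 + Z(15)) = √(364 - 15) = √349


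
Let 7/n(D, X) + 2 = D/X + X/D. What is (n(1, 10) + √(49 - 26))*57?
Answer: 1330/27 + 57*√23 ≈ 322.62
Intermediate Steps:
n(D, X) = 7/(-2 + D/X + X/D) (n(D, X) = 7/(-2 + (D/X + X/D)) = 7/(-2 + D/X + X/D))
(n(1, 10) + √(49 - 26))*57 = (7*1*10/(1² + 10² - 2*1*10) + √(49 - 26))*57 = (7*1*10/(1 + 100 - 20) + √23)*57 = (7*1*10/81 + √23)*57 = (7*1*10*(1/81) + √23)*57 = (70/81 + √23)*57 = 1330/27 + 57*√23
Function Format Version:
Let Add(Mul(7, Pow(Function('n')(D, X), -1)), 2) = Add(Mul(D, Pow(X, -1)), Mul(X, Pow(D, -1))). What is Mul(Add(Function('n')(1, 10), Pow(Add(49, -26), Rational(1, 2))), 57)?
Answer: Add(Rational(1330, 27), Mul(57, Pow(23, Rational(1, 2)))) ≈ 322.62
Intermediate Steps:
Function('n')(D, X) = Mul(7, Pow(Add(-2, Mul(D, Pow(X, -1)), Mul(X, Pow(D, -1))), -1)) (Function('n')(D, X) = Mul(7, Pow(Add(-2, Add(Mul(D, Pow(X, -1)), Mul(X, Pow(D, -1)))), -1)) = Mul(7, Pow(Add(-2, Mul(D, Pow(X, -1)), Mul(X, Pow(D, -1))), -1)))
Mul(Add(Function('n')(1, 10), Pow(Add(49, -26), Rational(1, 2))), 57) = Mul(Add(Mul(7, 1, 10, Pow(Add(Pow(1, 2), Pow(10, 2), Mul(-2, 1, 10)), -1)), Pow(Add(49, -26), Rational(1, 2))), 57) = Mul(Add(Mul(7, 1, 10, Pow(Add(1, 100, -20), -1)), Pow(23, Rational(1, 2))), 57) = Mul(Add(Mul(7, 1, 10, Pow(81, -1)), Pow(23, Rational(1, 2))), 57) = Mul(Add(Mul(7, 1, 10, Rational(1, 81)), Pow(23, Rational(1, 2))), 57) = Mul(Add(Rational(70, 81), Pow(23, Rational(1, 2))), 57) = Add(Rational(1330, 27), Mul(57, Pow(23, Rational(1, 2))))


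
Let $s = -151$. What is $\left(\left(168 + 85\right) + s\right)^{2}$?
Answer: $10404$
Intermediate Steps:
$\left(\left(168 + 85\right) + s\right)^{2} = \left(\left(168 + 85\right) - 151\right)^{2} = \left(253 - 151\right)^{2} = 102^{2} = 10404$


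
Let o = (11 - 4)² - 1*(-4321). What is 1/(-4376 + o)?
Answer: -⅙ ≈ -0.16667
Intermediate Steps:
o = 4370 (o = 7² + 4321 = 49 + 4321 = 4370)
1/(-4376 + o) = 1/(-4376 + 4370) = 1/(-6) = -⅙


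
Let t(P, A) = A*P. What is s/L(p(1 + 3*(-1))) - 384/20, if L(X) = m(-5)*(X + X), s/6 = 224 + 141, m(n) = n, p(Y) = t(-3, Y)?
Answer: -557/10 ≈ -55.700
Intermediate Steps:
p(Y) = -3*Y (p(Y) = Y*(-3) = -3*Y)
s = 2190 (s = 6*(224 + 141) = 6*365 = 2190)
L(X) = -10*X (L(X) = -5*(X + X) = -10*X)
s/L(p(1 + 3*(-1))) - 384/20 = 2190/((-(-30)*(1 + 3*(-1)))) - 384/20 = 2190/((-(-30)*(1 - 3))) - 384*1/20 = 2190/((-(-30)*(-2))) - 96/5 = 2190/((-10*6)) - 96/5 = 2190/(-60) - 96/5 = 2190*(-1/60) - 96/5 = -73/2 - 96/5 = -557/10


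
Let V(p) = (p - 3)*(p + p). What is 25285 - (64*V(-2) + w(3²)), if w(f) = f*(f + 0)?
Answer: 23924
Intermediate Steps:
V(p) = 2*p*(-3 + p) (V(p) = (-3 + p)*(2*p) = 2*p*(-3 + p))
w(f) = f² (w(f) = f*f = f²)
25285 - (64*V(-2) + w(3²)) = 25285 - (64*(2*(-2)*(-3 - 2)) + (3²)²) = 25285 - (64*(2*(-2)*(-5)) + 9²) = 25285 - (64*20 + 81) = 25285 - (1280 + 81) = 25285 - 1*1361 = 25285 - 1361 = 23924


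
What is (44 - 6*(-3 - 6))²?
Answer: 9604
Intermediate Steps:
(44 - 6*(-3 - 6))² = (44 - 6*(-9))² = (44 + 54)² = 98² = 9604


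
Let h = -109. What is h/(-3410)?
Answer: 109/3410 ≈ 0.031965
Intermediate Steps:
h/(-3410) = -109/(-3410) = -1/3410*(-109) = 109/3410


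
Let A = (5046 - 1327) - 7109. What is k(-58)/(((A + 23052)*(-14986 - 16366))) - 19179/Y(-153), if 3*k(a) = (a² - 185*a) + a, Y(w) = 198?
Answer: -16986726557/175367412 ≈ -96.864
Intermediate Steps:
k(a) = -184*a/3 + a²/3 (k(a) = ((a² - 185*a) + a)/3 = (a² - 184*a)/3 = -184*a/3 + a²/3)
A = -3390 (A = 3719 - 7109 = -3390)
k(-58)/(((A + 23052)*(-14986 - 16366))) - 19179/Y(-153) = ((⅓)*(-58)*(-184 - 58))/(((-3390 + 23052)*(-14986 - 16366))) - 19179/198 = ((⅓)*(-58)*(-242))/((19662*(-31352))) - 19179*1/198 = (14036/3)/(-616443024) - 2131/22 = (14036/3)*(-1/616443024) - 2131/22 = -121/15942492 - 2131/22 = -16986726557/175367412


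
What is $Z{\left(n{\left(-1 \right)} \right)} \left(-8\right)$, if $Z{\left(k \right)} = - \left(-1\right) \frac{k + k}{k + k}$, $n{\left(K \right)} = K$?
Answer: $-8$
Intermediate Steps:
$Z{\left(k \right)} = 1$ ($Z{\left(k \right)} = - \left(-1\right) \frac{2 k}{2 k} = - \left(-1\right) 2 k \frac{1}{2 k} = - \left(-1\right) 1 = \left(-1\right) \left(-1\right) = 1$)
$Z{\left(n{\left(-1 \right)} \right)} \left(-8\right) = 1 \left(-8\right) = -8$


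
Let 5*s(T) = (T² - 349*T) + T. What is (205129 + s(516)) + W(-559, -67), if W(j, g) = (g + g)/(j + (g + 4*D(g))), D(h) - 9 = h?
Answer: 477191192/2145 ≈ 2.2247e+5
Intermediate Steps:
D(h) = 9 + h
s(T) = -348*T/5 + T²/5 (s(T) = ((T² - 349*T) + T)/5 = (T² - 348*T)/5 = -348*T/5 + T²/5)
W(j, g) = 2*g/(36 + j + 5*g) (W(j, g) = (g + g)/(j + (g + 4*(9 + g))) = (2*g)/(j + (g + (36 + 4*g))) = (2*g)/(j + (36 + 5*g)) = (2*g)/(36 + j + 5*g) = 2*g/(36 + j + 5*g))
(205129 + s(516)) + W(-559, -67) = (205129 + (⅕)*516*(-348 + 516)) + 2*(-67)/(36 - 559 + 5*(-67)) = (205129 + (⅕)*516*168) + 2*(-67)/(36 - 559 - 335) = (205129 + 86688/5) + 2*(-67)/(-858) = 1112333/5 + 2*(-67)*(-1/858) = 1112333/5 + 67/429 = 477191192/2145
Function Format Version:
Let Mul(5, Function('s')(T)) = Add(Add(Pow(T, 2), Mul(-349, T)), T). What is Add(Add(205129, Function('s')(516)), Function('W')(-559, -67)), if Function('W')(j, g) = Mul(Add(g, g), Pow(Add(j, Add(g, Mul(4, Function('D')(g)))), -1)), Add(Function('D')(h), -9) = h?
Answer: Rational(477191192, 2145) ≈ 2.2247e+5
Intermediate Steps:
Function('D')(h) = Add(9, h)
Function('s')(T) = Add(Mul(Rational(-348, 5), T), Mul(Rational(1, 5), Pow(T, 2))) (Function('s')(T) = Mul(Rational(1, 5), Add(Add(Pow(T, 2), Mul(-349, T)), T)) = Mul(Rational(1, 5), Add(Pow(T, 2), Mul(-348, T))) = Add(Mul(Rational(-348, 5), T), Mul(Rational(1, 5), Pow(T, 2))))
Function('W')(j, g) = Mul(2, g, Pow(Add(36, j, Mul(5, g)), -1)) (Function('W')(j, g) = Mul(Add(g, g), Pow(Add(j, Add(g, Mul(4, Add(9, g)))), -1)) = Mul(Mul(2, g), Pow(Add(j, Add(g, Add(36, Mul(4, g)))), -1)) = Mul(Mul(2, g), Pow(Add(j, Add(36, Mul(5, g))), -1)) = Mul(Mul(2, g), Pow(Add(36, j, Mul(5, g)), -1)) = Mul(2, g, Pow(Add(36, j, Mul(5, g)), -1)))
Add(Add(205129, Function('s')(516)), Function('W')(-559, -67)) = Add(Add(205129, Mul(Rational(1, 5), 516, Add(-348, 516))), Mul(2, -67, Pow(Add(36, -559, Mul(5, -67)), -1))) = Add(Add(205129, Mul(Rational(1, 5), 516, 168)), Mul(2, -67, Pow(Add(36, -559, -335), -1))) = Add(Add(205129, Rational(86688, 5)), Mul(2, -67, Pow(-858, -1))) = Add(Rational(1112333, 5), Mul(2, -67, Rational(-1, 858))) = Add(Rational(1112333, 5), Rational(67, 429)) = Rational(477191192, 2145)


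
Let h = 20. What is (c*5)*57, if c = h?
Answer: 5700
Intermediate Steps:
c = 20
(c*5)*57 = (20*5)*57 = 100*57 = 5700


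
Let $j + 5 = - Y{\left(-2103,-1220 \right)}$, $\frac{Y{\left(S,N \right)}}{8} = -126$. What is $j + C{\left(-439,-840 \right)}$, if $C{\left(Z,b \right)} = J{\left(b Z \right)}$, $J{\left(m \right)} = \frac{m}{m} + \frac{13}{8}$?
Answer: $\frac{8045}{8} \approx 1005.6$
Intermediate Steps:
$Y{\left(S,N \right)} = -1008$ ($Y{\left(S,N \right)} = 8 \left(-126\right) = -1008$)
$J{\left(m \right)} = \frac{21}{8}$ ($J{\left(m \right)} = 1 + 13 \cdot \frac{1}{8} = 1 + \frac{13}{8} = \frac{21}{8}$)
$C{\left(Z,b \right)} = \frac{21}{8}$
$j = 1003$ ($j = -5 - -1008 = -5 + 1008 = 1003$)
$j + C{\left(-439,-840 \right)} = 1003 + \frac{21}{8} = \frac{8045}{8}$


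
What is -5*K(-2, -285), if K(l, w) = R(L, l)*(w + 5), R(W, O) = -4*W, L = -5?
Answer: 28000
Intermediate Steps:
K(l, w) = 100 + 20*w (K(l, w) = (-4*(-5))*(w + 5) = 20*(5 + w) = 100 + 20*w)
-5*K(-2, -285) = -5*(100 + 20*(-285)) = -5*(100 - 5700) = -5*(-5600) = 28000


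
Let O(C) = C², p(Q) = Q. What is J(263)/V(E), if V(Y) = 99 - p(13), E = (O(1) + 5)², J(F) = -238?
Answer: -119/43 ≈ -2.7674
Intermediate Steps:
E = 36 (E = (1² + 5)² = (1 + 5)² = 6² = 36)
V(Y) = 86 (V(Y) = 99 - 1*13 = 99 - 13 = 86)
J(263)/V(E) = -238/86 = -238*1/86 = -119/43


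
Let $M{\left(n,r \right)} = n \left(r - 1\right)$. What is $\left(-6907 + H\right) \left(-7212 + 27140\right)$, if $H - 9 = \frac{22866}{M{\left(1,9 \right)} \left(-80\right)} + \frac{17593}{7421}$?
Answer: $- \frac{41001942434663}{296840} \approx -1.3813 \cdot 10^{8}$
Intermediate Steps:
$M{\left(n,r \right)} = n \left(-1 + r\right)$
$H = - \frac{57842053}{2374720}$ ($H = 9 + \left(\frac{22866}{1 \left(-1 + 9\right) \left(-80\right)} + \frac{17593}{7421}\right) = 9 + \left(\frac{22866}{1 \cdot 8 \left(-80\right)} + 17593 \cdot \frac{1}{7421}\right) = 9 + \left(\frac{22866}{8 \left(-80\right)} + \frac{17593}{7421}\right) = 9 + \left(\frac{22866}{-640} + \frac{17593}{7421}\right) = 9 + \left(22866 \left(- \frac{1}{640}\right) + \frac{17593}{7421}\right) = 9 + \left(- \frac{11433}{320} + \frac{17593}{7421}\right) = 9 - \frac{79214533}{2374720} = - \frac{57842053}{2374720} \approx -24.357$)
$\left(-6907 + H\right) \left(-7212 + 27140\right) = \left(-6907 - \frac{57842053}{2374720}\right) \left(-7212 + 27140\right) = \left(- \frac{16460033093}{2374720}\right) 19928 = - \frac{41001942434663}{296840}$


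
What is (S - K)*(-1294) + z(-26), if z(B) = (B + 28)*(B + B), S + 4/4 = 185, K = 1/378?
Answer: -45019153/189 ≈ -2.3820e+5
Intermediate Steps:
K = 1/378 ≈ 0.0026455
S = 184 (S = -1 + 185 = 184)
z(B) = 2*B*(28 + B) (z(B) = (28 + B)*(2*B) = 2*B*(28 + B))
(S - K)*(-1294) + z(-26) = (184 - 1*1/378)*(-1294) + 2*(-26)*(28 - 26) = (184 - 1/378)*(-1294) + 2*(-26)*2 = (69551/378)*(-1294) - 104 = -44999497/189 - 104 = -45019153/189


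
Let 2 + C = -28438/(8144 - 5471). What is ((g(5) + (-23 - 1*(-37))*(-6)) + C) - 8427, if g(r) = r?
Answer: -22770322/2673 ≈ -8518.6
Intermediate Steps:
C = -33784/2673 (C = -2 - 28438/(8144 - 5471) = -2 - 28438/2673 = -33784/2673 ≈ -12.639)
((g(5) + (-23 - 1*(-37))*(-6)) + C) - 8427 = ((5 + (-23 - 1*(-37))*(-6)) - 33784/2673) - 8427 = ((5 + (-23 + 37)*(-6)) - 33784/2673) - 8427 = ((5 + 14*(-6)) - 33784/2673) - 8427 = ((5 - 84) - 33784/2673) - 8427 = (-79 - 33784/2673) - 8427 = -244951/2673 - 8427 = -22770322/2673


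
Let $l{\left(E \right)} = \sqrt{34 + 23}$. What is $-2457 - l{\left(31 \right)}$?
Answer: $-2457 - \sqrt{57} \approx -2464.6$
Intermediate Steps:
$l{\left(E \right)} = \sqrt{57}$
$-2457 - l{\left(31 \right)} = -2457 - \sqrt{57}$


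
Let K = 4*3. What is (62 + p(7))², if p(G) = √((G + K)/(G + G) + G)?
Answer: 53933/14 + 186*√182/7 ≈ 4210.8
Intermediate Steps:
K = 12
p(G) = √(G + (12 + G)/(2*G)) (p(G) = √((G + 12)/(G + G) + G) = √((12 + G)/((2*G)) + G) = √((12 + G)*(1/(2*G)) + G) = √((12 + G)/(2*G) + G) = √(G + (12 + G)/(2*G)))
(62 + p(7))² = (62 + √(2 + 4*7 + 24/7)/2)² = (62 + √(2 + 28 + 24*(⅐))/2)² = (62 + √(2 + 28 + 24/7)/2)² = (62 + √(234/7)/2)² = (62 + (3*√182/7)/2)² = (62 + 3*√182/14)²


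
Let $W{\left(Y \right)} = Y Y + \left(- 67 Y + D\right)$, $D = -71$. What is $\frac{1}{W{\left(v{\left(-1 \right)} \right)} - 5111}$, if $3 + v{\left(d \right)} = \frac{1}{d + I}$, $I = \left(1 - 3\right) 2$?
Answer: $- \frac{25}{123934} \approx -0.00020172$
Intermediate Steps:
$I = -4$ ($I = \left(-2\right) 2 = -4$)
$v{\left(d \right)} = -3 + \frac{1}{-4 + d}$ ($v{\left(d \right)} = -3 + \frac{1}{d - 4} = -3 + \frac{1}{-4 + d}$)
$W{\left(Y \right)} = -71 + Y^{2} - 67 Y$ ($W{\left(Y \right)} = Y Y - \left(71 + 67 Y\right) = Y^{2} - \left(71 + 67 Y\right) = -71 + Y^{2} - 67 Y$)
$\frac{1}{W{\left(v{\left(-1 \right)} \right)} - 5111} = \frac{1}{\left(-71 + \left(\frac{13 - -3}{-4 - 1}\right)^{2} - 67 \frac{13 - -3}{-4 - 1}\right) - 5111} = \frac{1}{\left(-71 + \left(\frac{13 + 3}{-5}\right)^{2} - 67 \frac{13 + 3}{-5}\right) - 5111} = \frac{1}{\left(-71 + \left(\left(- \frac{1}{5}\right) 16\right)^{2} - 67 \left(\left(- \frac{1}{5}\right) 16\right)\right) - 5111} = \frac{1}{\left(-71 + \left(- \frac{16}{5}\right)^{2} - - \frac{1072}{5}\right) - 5111} = \frac{1}{\left(-71 + \frac{256}{25} + \frac{1072}{5}\right) - 5111} = \frac{1}{\frac{3841}{25} - 5111} = \frac{1}{- \frac{123934}{25}} = - \frac{25}{123934}$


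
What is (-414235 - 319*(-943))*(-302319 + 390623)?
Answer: -10015263072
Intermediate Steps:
(-414235 - 319*(-943))*(-302319 + 390623) = (-414235 + 300817)*88304 = -113418*88304 = -10015263072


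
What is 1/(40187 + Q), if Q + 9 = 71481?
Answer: 1/111659 ≈ 8.9558e-6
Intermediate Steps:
Q = 71472 (Q = -9 + 71481 = 71472)
1/(40187 + Q) = 1/(40187 + 71472) = 1/111659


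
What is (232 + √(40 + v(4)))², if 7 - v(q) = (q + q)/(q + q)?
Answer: (232 + √46)² ≈ 57017.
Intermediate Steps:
v(q) = 6 (v(q) = 7 - (q + q)/(q + q) = 7 - 2*q/(2*q) = 7 - 2*q*1/(2*q) = 7 - 1*1 = 7 - 1 = 6)
(232 + √(40 + v(4)))² = (232 + √(40 + 6))² = (232 + √46)²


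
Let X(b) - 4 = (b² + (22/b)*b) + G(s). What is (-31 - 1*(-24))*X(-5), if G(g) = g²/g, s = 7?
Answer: -406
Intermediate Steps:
G(g) = g
X(b) = 33 + b² (X(b) = 4 + ((b² + (22/b)*b) + 7) = 4 + ((b² + 22) + 7) = 4 + ((22 + b²) + 7) = 4 + (29 + b²) = 33 + b²)
(-31 - 1*(-24))*X(-5) = (-31 - 1*(-24))*(33 + (-5)²) = (-31 + 24)*(33 + 25) = -7*58 = -406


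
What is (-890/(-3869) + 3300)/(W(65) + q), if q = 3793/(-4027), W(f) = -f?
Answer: -25709555965/513702606 ≈ -50.048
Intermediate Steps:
q = -3793/4027 (q = 3793*(-1/4027) = -3793/4027 ≈ -0.94189)
(-890/(-3869) + 3300)/(W(65) + q) = (-890/(-3869) + 3300)/(-1*65 - 3793/4027) = (-890*(-1/3869) + 3300)/(-65 - 3793/4027) = (890/3869 + 3300)/(-265548/4027) = (12768590/3869)*(-4027/265548) = -25709555965/513702606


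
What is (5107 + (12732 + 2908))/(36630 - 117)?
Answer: 20747/36513 ≈ 0.56821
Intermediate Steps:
(5107 + (12732 + 2908))/(36630 - 117) = (5107 + 15640)/36513 = 20747*(1/36513) = 20747/36513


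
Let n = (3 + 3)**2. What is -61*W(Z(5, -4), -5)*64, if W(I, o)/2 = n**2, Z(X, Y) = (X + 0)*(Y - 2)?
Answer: -10119168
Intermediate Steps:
n = 36 (n = 6**2 = 36)
Z(X, Y) = X*(-2 + Y)
W(I, o) = 2592 (W(I, o) = 2*36**2 = 2*1296 = 2592)
-61*W(Z(5, -4), -5)*64 = -61*2592*64 = -158112*64 = -10119168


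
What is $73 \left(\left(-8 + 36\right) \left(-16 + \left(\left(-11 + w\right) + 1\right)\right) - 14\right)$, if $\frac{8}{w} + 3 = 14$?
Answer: $- \frac{579474}{11} \approx -52679.0$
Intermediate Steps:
$w = \frac{8}{11}$ ($w = \frac{8}{-3 + 14} = \frac{8}{11} \approx 0.72727$)
$73 \left(\left(-8 + 36\right) \left(-16 + \left(\left(-11 + w\right) + 1\right)\right) - 14\right) = 73 \left(\left(-8 + 36\right) \left(-16 + \left(\left(-11 + \frac{8}{11}\right) + 1\right)\right) - 14\right) = 73 \left(28 \left(-16 + \left(- \frac{113}{11} + 1\right)\right) - 14\right) = 73 \left(28 \left(-16 - \frac{102}{11}\right) - 14\right) = 73 \left(28 \left(- \frac{278}{11}\right) - 14\right) = 73 \left(- \frac{7784}{11} - 14\right) = 73 \left(- \frac{7938}{11}\right) = - \frac{579474}{11}$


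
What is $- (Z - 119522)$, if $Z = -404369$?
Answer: $523891$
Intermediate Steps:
$- (Z - 119522) = - (-404369 - 119522) = \left(-1\right) \left(-523891\right) = 523891$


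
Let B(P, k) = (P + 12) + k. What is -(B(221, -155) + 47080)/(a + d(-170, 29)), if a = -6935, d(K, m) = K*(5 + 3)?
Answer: 47158/8295 ≈ 5.6851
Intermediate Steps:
d(K, m) = 8*K (d(K, m) = K*8 = 8*K)
B(P, k) = 12 + P + k (B(P, k) = (12 + P) + k = 12 + P + k)
-(B(221, -155) + 47080)/(a + d(-170, 29)) = -((12 + 221 - 155) + 47080)/(-6935 + 8*(-170)) = -(78 + 47080)/(-6935 - 1360) = -47158/(-8295) = -47158*(-1)/8295 = -1*(-47158/8295) = 47158/8295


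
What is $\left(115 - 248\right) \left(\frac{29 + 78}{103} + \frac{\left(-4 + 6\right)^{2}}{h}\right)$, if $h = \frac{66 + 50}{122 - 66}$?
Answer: $- \frac{1179843}{2987} \approx -394.99$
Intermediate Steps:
$h = \frac{29}{14}$ ($h = \frac{116}{56} = 116 \cdot \frac{1}{56} = \frac{29}{14} \approx 2.0714$)
$\left(115 - 248\right) \left(\frac{29 + 78}{103} + \frac{\left(-4 + 6\right)^{2}}{h}\right) = \left(115 - 248\right) \left(\frac{29 + 78}{103} + \frac{\left(-4 + 6\right)^{2}}{\frac{29}{14}}\right) = - 133 \left(107 \cdot \frac{1}{103} + 2^{2} \cdot \frac{14}{29}\right) = - 133 \left(\frac{107}{103} + 4 \cdot \frac{14}{29}\right) = - 133 \left(\frac{107}{103} + \frac{56}{29}\right) = \left(-133\right) \frac{8871}{2987} = - \frac{1179843}{2987}$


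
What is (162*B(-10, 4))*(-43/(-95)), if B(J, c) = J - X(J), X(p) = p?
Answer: 0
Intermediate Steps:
B(J, c) = 0 (B(J, c) = J - J = 0)
(162*B(-10, 4))*(-43/(-95)) = (162*0)*(-43/(-95)) = 0*(-43*(-1/95)) = 0*(43/95) = 0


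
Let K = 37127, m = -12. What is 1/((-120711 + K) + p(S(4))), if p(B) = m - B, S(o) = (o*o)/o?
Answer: -1/83600 ≈ -1.1962e-5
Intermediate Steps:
S(o) = o (S(o) = o²/o = o)
p(B) = -12 - B
1/((-120711 + K) + p(S(4))) = 1/((-120711 + 37127) + (-12 - 1*4)) = 1/(-83584 + (-12 - 4)) = 1/(-83584 - 16) = 1/(-83600) = -1/83600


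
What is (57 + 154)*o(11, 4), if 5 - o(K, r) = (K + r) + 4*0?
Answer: -2110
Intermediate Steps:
o(K, r) = 5 - K - r (o(K, r) = 5 - ((K + r) + 4*0) = 5 - ((K + r) + 0) = 5 - (K + r) = 5 + (-K - r) = 5 - K - r)
(57 + 154)*o(11, 4) = (57 + 154)*(5 - 1*11 - 1*4) = 211*(5 - 11 - 4) = 211*(-10) = -2110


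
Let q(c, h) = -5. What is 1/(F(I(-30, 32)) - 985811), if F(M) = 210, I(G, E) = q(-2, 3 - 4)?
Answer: -1/985601 ≈ -1.0146e-6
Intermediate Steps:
I(G, E) = -5
1/(F(I(-30, 32)) - 985811) = 1/(210 - 985811) = 1/(-985601) = -1/985601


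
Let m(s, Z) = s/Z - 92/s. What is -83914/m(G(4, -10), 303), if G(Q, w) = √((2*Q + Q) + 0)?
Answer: 4237657*√3/2322 ≈ 3161.0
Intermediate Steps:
G(Q, w) = √3*√Q (G(Q, w) = √(3*Q + 0) = √(3*Q) = √3*√Q)
m(s, Z) = -92/s + s/Z
-83914/m(G(4, -10), 303) = -83914/(-92*√3/6 + (√3*√4)/303) = -83914/(-92*√3/6 + (√3*2)*(1/303)) = -83914/(-92*√3/6 + (2*√3)*(1/303)) = -83914/(-46*√3/3 + 2*√3/303) = -83914/((-1548*√3/101)) = -83914*(-101*√3/4644) = -(-4237657)*√3/2322 = 4237657*√3/2322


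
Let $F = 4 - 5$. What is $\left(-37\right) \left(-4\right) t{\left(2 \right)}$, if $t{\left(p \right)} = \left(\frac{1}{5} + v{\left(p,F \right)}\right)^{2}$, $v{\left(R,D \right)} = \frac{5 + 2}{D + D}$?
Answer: $\frac{40293}{25} \approx 1611.7$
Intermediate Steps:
$F = -1$
$v{\left(R,D \right)} = \frac{7}{2 D}$
$t{\left(p \right)} = \frac{1089}{100}$ ($t{\left(p \right)} = \left(\frac{1}{5} + \frac{7}{2 \left(-1\right)}\right)^{2} = \left(\frac{1}{5} + \frac{7}{2} \left(-1\right)\right)^{2} = \left(\frac{1}{5} - \frac{7}{2}\right)^{2} = \left(- \frac{33}{10}\right)^{2} = \frac{1089}{100}$)
$\left(-37\right) \left(-4\right) t{\left(2 \right)} = \left(-37\right) \left(-4\right) \frac{1089}{100} = 148 \cdot \frac{1089}{100} = \frac{40293}{25}$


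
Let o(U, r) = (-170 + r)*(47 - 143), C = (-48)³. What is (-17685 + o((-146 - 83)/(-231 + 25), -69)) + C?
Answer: -105333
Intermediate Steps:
C = -110592
o(U, r) = 16320 - 96*r (o(U, r) = (-170 + r)*(-96) = 16320 - 96*r)
(-17685 + o((-146 - 83)/(-231 + 25), -69)) + C = (-17685 + (16320 - 96*(-69))) - 110592 = (-17685 + (16320 + 6624)) - 110592 = (-17685 + 22944) - 110592 = 5259 - 110592 = -105333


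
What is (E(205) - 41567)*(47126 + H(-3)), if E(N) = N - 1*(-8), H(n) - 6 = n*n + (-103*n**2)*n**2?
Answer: -1604452492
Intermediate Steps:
H(n) = 6 + n**2 - 103*n**4 (H(n) = 6 + (n*n + (-103*n**2)*n**2) = 6 + (n**2 - 103*n**4) = 6 + n**2 - 103*n**4)
E(N) = 8 + N (E(N) = N + 8 = 8 + N)
(E(205) - 41567)*(47126 + H(-3)) = ((8 + 205) - 41567)*(47126 + (6 + (-3)**2 - 103*(-3)**4)) = (213 - 41567)*(47126 + (6 + 9 - 103*81)) = -41354*(47126 + (6 + 9 - 8343)) = -41354*(47126 - 8328) = -41354*38798 = -1604452492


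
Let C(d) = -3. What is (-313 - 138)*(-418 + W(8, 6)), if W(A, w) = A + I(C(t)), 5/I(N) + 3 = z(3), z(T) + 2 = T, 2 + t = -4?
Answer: 372075/2 ≈ 1.8604e+5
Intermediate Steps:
t = -6 (t = -2 - 4 = -6)
z(T) = -2 + T
I(N) = -5/2 (I(N) = 5/(-3 + (-2 + 3)) = 5/(-3 + 1) = 5/(-2) = 5*(-½) = -5/2)
W(A, w) = -5/2 + A (W(A, w) = A - 5/2 = -5/2 + A)
(-313 - 138)*(-418 + W(8, 6)) = (-313 - 138)*(-418 + (-5/2 + 8)) = -451*(-418 + 11/2) = -451*(-825/2) = 372075/2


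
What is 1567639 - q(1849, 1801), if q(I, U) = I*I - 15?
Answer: -1851147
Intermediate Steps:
q(I, U) = -15 + I**2 (q(I, U) = I**2 - 15 = -15 + I**2)
1567639 - q(1849, 1801) = 1567639 - (-15 + 1849**2) = 1567639 - (-15 + 3418801) = 1567639 - 1*3418786 = 1567639 - 3418786 = -1851147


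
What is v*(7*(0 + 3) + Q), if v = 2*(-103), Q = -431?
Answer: 84460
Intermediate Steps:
v = -206
v*(7*(0 + 3) + Q) = -206*(7*(0 + 3) - 431) = -206*(7*3 - 431) = -206*(21 - 431) = -206*(-410) = 84460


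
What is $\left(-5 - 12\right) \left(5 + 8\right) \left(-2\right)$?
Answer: $442$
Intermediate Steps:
$\left(-5 - 12\right) \left(5 + 8\right) \left(-2\right) = - 17 \cdot 13 \left(-2\right) = \left(-17\right) \left(-26\right) = 442$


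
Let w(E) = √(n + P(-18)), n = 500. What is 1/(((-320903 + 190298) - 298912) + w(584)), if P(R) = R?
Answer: -429517/184484852807 - √482/184484852807 ≈ -2.3283e-6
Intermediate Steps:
w(E) = √482 (w(E) = √(500 - 18) = √482)
1/(((-320903 + 190298) - 298912) + w(584)) = 1/(((-320903 + 190298) - 298912) + √482) = 1/((-130605 - 298912) + √482) = 1/(-429517 + √482)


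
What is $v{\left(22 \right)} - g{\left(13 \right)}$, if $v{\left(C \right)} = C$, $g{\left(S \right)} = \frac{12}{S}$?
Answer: $\frac{274}{13} \approx 21.077$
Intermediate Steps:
$v{\left(22 \right)} - g{\left(13 \right)} = 22 - \frac{12}{13} = \frac{274}{13}$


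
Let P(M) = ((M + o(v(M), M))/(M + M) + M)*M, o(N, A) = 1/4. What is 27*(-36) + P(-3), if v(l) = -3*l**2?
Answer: -7715/8 ≈ -964.38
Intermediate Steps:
o(N, A) = 1/4
P(M) = M*(M + (1/4 + M)/(2*M)) (P(M) = ((M + 1/4)/(M + M) + M)*M = ((1/4 + M)/((2*M)) + M)*M = ((1/4 + M)*(1/(2*M)) + M)*M = ((1/4 + M)/(2*M) + M)*M = (M + (1/4 + M)/(2*M))*M = M*(M + (1/4 + M)/(2*M)))
27*(-36) + P(-3) = 27*(-36) + (1/8 + (-3)**2 + (1/2)*(-3)) = -972 + (1/8 + 9 - 3/2) = -972 + 61/8 = -7715/8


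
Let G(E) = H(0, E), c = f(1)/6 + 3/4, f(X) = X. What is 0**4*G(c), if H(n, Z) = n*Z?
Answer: 0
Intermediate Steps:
c = 11/12 (c = 1/6 + 3/4 = 11/12 ≈ 0.91667)
H(n, Z) = Z*n
G(E) = 0 (G(E) = E*0 = 0)
0**4*G(c) = 0**4*0 = 0*0 = 0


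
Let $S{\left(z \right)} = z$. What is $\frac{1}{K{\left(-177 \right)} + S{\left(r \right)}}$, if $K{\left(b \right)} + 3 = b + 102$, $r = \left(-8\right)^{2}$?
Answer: $- \frac{1}{14} \approx -0.071429$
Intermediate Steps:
$r = 64$
$K{\left(b \right)} = 99 + b$ ($K{\left(b \right)} = -3 + \left(b + 102\right) = -3 + \left(102 + b\right) = 99 + b$)
$\frac{1}{K{\left(-177 \right)} + S{\left(r \right)}} = \frac{1}{\left(99 - 177\right) + 64} = \frac{1}{-78 + 64} = \frac{1}{-14} = - \frac{1}{14}$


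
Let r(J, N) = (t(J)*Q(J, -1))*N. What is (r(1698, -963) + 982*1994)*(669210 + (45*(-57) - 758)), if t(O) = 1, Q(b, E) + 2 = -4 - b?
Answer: 2396567266220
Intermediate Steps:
Q(b, E) = -6 - b (Q(b, E) = -2 + (-4 - b) = -6 - b)
r(J, N) = N*(-6 - J) (r(J, N) = (1*(-6 - J))*N = (-6 - J)*N = N*(-6 - J))
(r(1698, -963) + 982*1994)*(669210 + (45*(-57) - 758)) = (-1*(-963)*(6 + 1698) + 982*1994)*(669210 + (45*(-57) - 758)) = (-1*(-963)*1704 + 1958108)*(669210 + (-2565 - 758)) = (1640952 + 1958108)*(669210 - 3323) = 3599060*665887 = 2396567266220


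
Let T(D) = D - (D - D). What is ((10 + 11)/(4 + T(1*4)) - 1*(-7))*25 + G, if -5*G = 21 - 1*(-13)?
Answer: 9353/40 ≈ 233.82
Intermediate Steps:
G = -34/5 (G = -(21 - 1*(-13))/5 = -(21 + 13)/5 = -1/5*34 = -34/5 ≈ -6.8000)
T(D) = D (T(D) = D - 1*0 = D + 0 = D)
((10 + 11)/(4 + T(1*4)) - 1*(-7))*25 + G = ((10 + 11)/(4 + 1*4) - 1*(-7))*25 - 34/5 = (21/(4 + 4) + 7)*25 - 34/5 = (21/8 + 7)*25 - 34/5 = (77/8)*25 - 34/5 = 1925/8 - 34/5 = 9353/40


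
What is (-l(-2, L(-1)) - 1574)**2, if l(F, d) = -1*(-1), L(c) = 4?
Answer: 2480625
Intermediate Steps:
l(F, d) = 1
(-l(-2, L(-1)) - 1574)**2 = (-1*1 - 1574)**2 = (-1 - 1574)**2 = (-1575)**2 = 2480625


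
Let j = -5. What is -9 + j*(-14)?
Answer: 61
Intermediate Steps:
-9 + j*(-14) = -9 - 5*(-14) = -9 + 70 = 61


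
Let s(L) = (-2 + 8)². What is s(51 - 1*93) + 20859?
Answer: 20895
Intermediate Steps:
s(L) = 36 (s(L) = 6² = 36)
s(51 - 1*93) + 20859 = 36 + 20859 = 20895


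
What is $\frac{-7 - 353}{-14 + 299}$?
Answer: $- \frac{24}{19} \approx -1.2632$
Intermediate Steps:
$\frac{-7 - 353}{-14 + 299} = \frac{1}{285} \left(-360\right) = - \frac{24}{19}$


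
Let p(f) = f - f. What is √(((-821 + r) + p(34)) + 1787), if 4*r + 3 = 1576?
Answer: √5437/2 ≈ 36.868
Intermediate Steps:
r = 1573/4 (r = -¾ + (¼)*1576 = -¾ + 394 = 1573/4 ≈ 393.25)
p(f) = 0
√(((-821 + r) + p(34)) + 1787) = √(((-821 + 1573/4) + 0) + 1787) = √((-1711/4 + 0) + 1787) = √(-1711/4 + 1787) = √(5437/4) = √5437/2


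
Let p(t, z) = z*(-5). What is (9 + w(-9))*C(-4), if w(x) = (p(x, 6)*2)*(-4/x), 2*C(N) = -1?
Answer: 53/6 ≈ 8.8333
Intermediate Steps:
C(N) = -½ (C(N) = (½)*(-1) = -½)
p(t, z) = -5*z
w(x) = 240/x (w(x) = (-5*6*2)*(-4/x) = (-30*2)*(-4/x) = -(-240)/x = 240/x)
(9 + w(-9))*C(-4) = (9 + 240/(-9))*(-½) = (9 + 240*(-⅑))*(-½) = (9 - 80/3)*(-½) = -53/3*(-½) = 53/6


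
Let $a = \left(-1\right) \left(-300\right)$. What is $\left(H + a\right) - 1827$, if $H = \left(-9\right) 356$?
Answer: $-4731$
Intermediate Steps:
$a = 300$
$H = -3204$
$\left(H + a\right) - 1827 = \left(-3204 + 300\right) - 1827 = -2904 - 1827 = -4731$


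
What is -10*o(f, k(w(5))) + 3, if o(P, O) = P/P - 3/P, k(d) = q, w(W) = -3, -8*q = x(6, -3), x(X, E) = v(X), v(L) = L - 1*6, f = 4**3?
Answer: -209/32 ≈ -6.5313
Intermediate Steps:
f = 64
v(L) = -6 + L (v(L) = L - 6 = -6 + L)
x(X, E) = -6 + X
q = 0 (q = -(-6 + 6)/8 = -1/8*0 = 0)
k(d) = 0
o(P, O) = 1 - 3/P
-10*o(f, k(w(5))) + 3 = -10*(-3 + 64)/64 + 3 = -5*61/32 + 3 = -10*61/64 + 3 = -305/32 + 3 = -209/32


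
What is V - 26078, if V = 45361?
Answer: 19283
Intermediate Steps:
V - 26078 = 45361 - 26078 = 19283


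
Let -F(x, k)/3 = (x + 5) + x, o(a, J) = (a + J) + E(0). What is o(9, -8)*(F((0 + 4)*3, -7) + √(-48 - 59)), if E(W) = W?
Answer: -87 + I*√107 ≈ -87.0 + 10.344*I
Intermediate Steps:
o(a, J) = J + a (o(a, J) = (a + J) + 0 = (J + a) + 0 = J + a)
F(x, k) = -15 - 6*x (F(x, k) = -3*((x + 5) + x) = -3*((5 + x) + x) = -3*(5 + 2*x) = -15 - 6*x)
o(9, -8)*(F((0 + 4)*3, -7) + √(-48 - 59)) = (-8 + 9)*((-15 - 6*(0 + 4)*3) + √(-48 - 59)) = 1*((-15 - 24*3) + √(-107)) = 1*((-15 - 6*12) + I*√107) = 1*((-15 - 72) + I*√107) = 1*(-87 + I*√107) = -87 + I*√107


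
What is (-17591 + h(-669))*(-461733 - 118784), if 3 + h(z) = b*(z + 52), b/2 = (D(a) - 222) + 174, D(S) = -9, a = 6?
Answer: -30618788648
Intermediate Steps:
b = -114 (b = 2*((-9 - 222) + 174) = 2*(-231 + 174) = 2*(-57) = -114)
h(z) = -5931 - 114*z (h(z) = -3 - 114*(z + 52) = -3 - 114*(52 + z) = -3 + (-5928 - 114*z) = -5931 - 114*z)
(-17591 + h(-669))*(-461733 - 118784) = (-17591 + (-5931 - 114*(-669)))*(-461733 - 118784) = (-17591 + (-5931 + 76266))*(-580517) = (-17591 + 70335)*(-580517) = 52744*(-580517) = -30618788648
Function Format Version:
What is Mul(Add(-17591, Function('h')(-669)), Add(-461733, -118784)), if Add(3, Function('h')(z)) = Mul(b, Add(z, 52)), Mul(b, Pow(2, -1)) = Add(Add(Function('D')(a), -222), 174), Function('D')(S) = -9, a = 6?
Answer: -30618788648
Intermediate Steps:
b = -114 (b = Mul(2, Add(Add(-9, -222), 174)) = Mul(2, Add(-231, 174)) = Mul(2, -57) = -114)
Function('h')(z) = Add(-5931, Mul(-114, z)) (Function('h')(z) = Add(-3, Mul(-114, Add(z, 52))) = Add(-3, Mul(-114, Add(52, z))) = Add(-3, Add(-5928, Mul(-114, z))) = Add(-5931, Mul(-114, z)))
Mul(Add(-17591, Function('h')(-669)), Add(-461733, -118784)) = Mul(Add(-17591, Add(-5931, Mul(-114, -669))), Add(-461733, -118784)) = Mul(Add(-17591, Add(-5931, 76266)), -580517) = Mul(Add(-17591, 70335), -580517) = Mul(52744, -580517) = -30618788648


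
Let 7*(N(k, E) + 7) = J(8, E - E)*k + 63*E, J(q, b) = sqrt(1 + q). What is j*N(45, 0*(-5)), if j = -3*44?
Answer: -11352/7 ≈ -1621.7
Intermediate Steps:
N(k, E) = -7 + 9*E + 3*k/7 (N(k, E) = -7 + (sqrt(1 + 8)*k + 63*E)/7 = -7 + (sqrt(9)*k + 63*E)/7 = -7 + (3*k + 63*E)/7 = -7 + (9*E + 3*k/7) = -7 + 9*E + 3*k/7)
j = -132
j*N(45, 0*(-5)) = -132*(-7 + 9*(0*(-5)) + (3/7)*45) = -132*(-7 + 9*0 + 135/7) = -132*(-7 + 0 + 135/7) = -132*86/7 = -11352/7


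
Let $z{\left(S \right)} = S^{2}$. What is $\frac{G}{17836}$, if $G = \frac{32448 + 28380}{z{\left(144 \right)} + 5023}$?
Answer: $\frac{15207}{114859381} \approx 0.0001324$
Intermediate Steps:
$G = \frac{60828}{25759}$ ($G = \frac{32448 + 28380}{144^{2} + 5023} = \frac{60828}{20736 + 5023} = \frac{60828}{25759} \approx 2.3614$)
$\frac{G}{17836} = \frac{60828}{25759 \cdot 17836} = \frac{60828}{25759} \cdot \frac{1}{17836} = \frac{15207}{114859381}$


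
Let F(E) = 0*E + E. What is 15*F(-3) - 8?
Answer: -53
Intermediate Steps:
F(E) = E (F(E) = 0 + E = E)
15*F(-3) - 8 = 15*(-3) - 8 = -45 - 8 = -53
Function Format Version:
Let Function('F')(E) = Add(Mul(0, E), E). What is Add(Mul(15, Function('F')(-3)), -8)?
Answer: -53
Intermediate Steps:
Function('F')(E) = E (Function('F')(E) = Add(0, E) = E)
Add(Mul(15, Function('F')(-3)), -8) = Add(Mul(15, -3), -8) = Add(-45, -8) = -53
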